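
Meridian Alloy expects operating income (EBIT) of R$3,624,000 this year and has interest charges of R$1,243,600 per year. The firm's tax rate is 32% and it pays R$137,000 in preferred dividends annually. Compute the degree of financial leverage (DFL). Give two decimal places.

Annual interest charges come to R$1,243,600.00.
Preferred dividends grossed up pre-tax: R$137,000 / (1 − 0.32) = R$201,470.59.
DFL = EBIT ÷ [EBIT − I − D_p/(1−t)] = R$3,624,000 ÷ [R$3,624,000 − R$1,243,600.00 − R$201,470.59] = R$3,624,000 ÷ R$2,178,929.41 = 1.6632.

1.66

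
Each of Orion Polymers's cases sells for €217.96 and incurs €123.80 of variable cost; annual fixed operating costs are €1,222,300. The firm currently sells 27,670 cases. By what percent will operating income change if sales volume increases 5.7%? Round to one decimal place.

Contribution at this volume is 27,670 × €94.16 = €2,605,407.20.
EBIT = €2,605,407.20 − €1,222,300 = €1,383,107.20.
DOL = contribution ÷ EBIT = €2,605,407.20 ÷ €1,383,107.20 = 1.8837.
%ΔEBIT = DOL × %ΔSales = 1.8837 × +5.7% = +10.7%.

+10.7%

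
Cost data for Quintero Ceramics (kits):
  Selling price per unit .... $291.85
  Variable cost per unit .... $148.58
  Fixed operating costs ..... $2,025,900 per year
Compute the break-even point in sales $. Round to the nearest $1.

$4,126,886

CM per unit = $291.85 − $148.58 = $143.27; CM ratio = $143.27 / $291.85 = 0.4909.
Break-even revenue = fixed costs × price ÷ CM = $2,025,900 × $291.85 ÷ $143.27 = $4,126,886.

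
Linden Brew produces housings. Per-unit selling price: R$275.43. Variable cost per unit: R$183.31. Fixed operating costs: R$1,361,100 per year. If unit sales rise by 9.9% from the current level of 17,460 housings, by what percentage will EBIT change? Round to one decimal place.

+64.4%

At 17,460 units, contribution = 17,460 × R$92.12 = R$1,608,415.20.
Subtracting fixed costs: EBIT = R$1,608,415.20 − R$1,361,100 = R$247,315.20.
Degree of operating leverage = R$1,608,415.20 / R$247,315.20 = 6.5035.
%ΔEBIT = DOL × %ΔSales = 6.5035 × +9.9% = +64.4%.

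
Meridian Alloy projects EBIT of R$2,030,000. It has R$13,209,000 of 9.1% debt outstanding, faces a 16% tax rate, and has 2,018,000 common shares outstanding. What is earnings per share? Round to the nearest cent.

R$0.34

Pre-tax income = R$2,030,000 − R$1,202,019.00 = R$827,981.00.
Net income = R$827,981.00 × (1 − 0.16) = R$695,504.04.
EPS = R$695,504.04 ÷ 2,018,000 = R$0.34.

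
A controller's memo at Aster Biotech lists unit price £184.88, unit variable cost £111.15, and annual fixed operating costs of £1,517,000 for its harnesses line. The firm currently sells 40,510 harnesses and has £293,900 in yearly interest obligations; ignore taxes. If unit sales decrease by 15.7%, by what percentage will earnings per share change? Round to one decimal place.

-39.9%

At 40,510 units, contribution = 40,510 × £73.73 = £2,986,802.30.
EBIT = £2,986,802.30 − £1,517,000 = £1,469,802.30.
Interest = £293,900.00, so EBIT − I = £1,175,902.30.
Degree of combined leverage = contribution ÷ (EBIT − I) = £2,986,802.30 ÷ £1,175,902.30 = 2.5400.
EPS therefore changes by 2.5400 × (-15.7%) = -39.9%.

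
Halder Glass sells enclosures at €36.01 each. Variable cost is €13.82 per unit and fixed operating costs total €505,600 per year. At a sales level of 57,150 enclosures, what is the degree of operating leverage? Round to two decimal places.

1.66

Total contribution margin = 57,150 × €22.19 = €1,268,158.50.
Operating income = contribution − fixed costs = €1,268,158.50 − €505,600 = €762,558.50.
So DOL = total CM / EBIT = €1,268,158.50 / €762,558.50 = 1.6630.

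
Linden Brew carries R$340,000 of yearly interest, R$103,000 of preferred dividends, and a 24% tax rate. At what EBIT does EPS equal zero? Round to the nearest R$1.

R$475,526

Preferred dividends are paid after tax, so their pre-tax equivalent is R$103,000 ÷ (1 − 0.24) = R$135,526.32.
EPS = 0 when EBIT covers interest plus the pre-tax preferred burden: R$340,000 + R$135,526.32 = R$475,526.32.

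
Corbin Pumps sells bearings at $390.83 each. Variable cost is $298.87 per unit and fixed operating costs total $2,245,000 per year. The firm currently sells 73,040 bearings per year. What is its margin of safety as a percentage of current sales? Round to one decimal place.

Unit CM = price − variable cost = $390.83 − $298.87 = $91.96. Break-even units = $2,245,000 ÷ $91.96 = 24,412.79; break-even revenue = 24,412.79 × $390.83 = $9,541,250.00.
Current sales = 73,040 × $390.83 = $28,546,223.20.
Margin of safety = ($28,546,223.20 − $9,541,250.00) ÷ $28,546,223.20 = 66.6%.

66.6%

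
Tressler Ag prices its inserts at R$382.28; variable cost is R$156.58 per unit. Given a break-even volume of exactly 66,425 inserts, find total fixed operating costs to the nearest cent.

R$14,992,122.50

Contribution margin per unit = R$382.28 − R$156.58 = R$225.70.
Fixed costs = break-even units × CM = 66,425 × R$225.70 = R$14,992,122.50.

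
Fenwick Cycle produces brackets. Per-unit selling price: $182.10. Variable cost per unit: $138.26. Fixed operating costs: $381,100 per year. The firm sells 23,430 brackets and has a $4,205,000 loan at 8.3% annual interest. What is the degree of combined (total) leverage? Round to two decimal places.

Total contribution margin = 23,430 × $43.84 = $1,027,171.20.
Operating income = contribution − fixed costs = $1,027,171.20 − $381,100 = $646,071.20. Interest = $349,015.00.
DOL = $1,027,171.20 ÷ $646,071.20 = 1.5899; DFL = $646,071.20 ÷ $297,056.20 = 2.1749.
Combined leverage = 1.5899 × 2.1749 = 3.4579.

3.46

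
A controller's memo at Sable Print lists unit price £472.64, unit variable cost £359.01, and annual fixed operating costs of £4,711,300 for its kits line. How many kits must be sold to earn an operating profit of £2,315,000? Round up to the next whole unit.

61,835 kits

Contribution margin per unit = £472.64 − £359.01 = £113.63.
Required volume = (fixed costs + target profit) ÷ CM = (£4,711,300 + £2,315,000) ÷ £113.63 = 61,834.90, so 61,835 kits.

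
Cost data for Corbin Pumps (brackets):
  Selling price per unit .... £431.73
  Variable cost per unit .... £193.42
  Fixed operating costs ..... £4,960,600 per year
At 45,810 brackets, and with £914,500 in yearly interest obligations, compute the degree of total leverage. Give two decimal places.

2.17

Contribution at this volume is 45,810 × £238.31 = £10,916,981.10.
Operating income = contribution − fixed costs = £10,916,981.10 − £4,960,600 = £5,956,381.10. Interest = £914,500.00.
DOL = £10,916,981.10 ÷ £5,956,381.10 = 1.8328; DFL = £5,956,381.10 ÷ £5,041,881.10 = 1.1814.
DCL = DOL × DFL = 1.8328 × 1.1814 = 2.1653.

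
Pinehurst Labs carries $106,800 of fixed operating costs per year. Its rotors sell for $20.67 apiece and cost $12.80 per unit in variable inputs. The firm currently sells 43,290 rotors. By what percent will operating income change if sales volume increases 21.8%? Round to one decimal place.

Contribution at this volume is 43,290 × $7.87 = $340,692.30.
Operating income = contribution − fixed costs = $340,692.30 − $106,800 = $233,892.30.
DOL = contribution ÷ EBIT = $340,692.30 ÷ $233,892.30 = 1.4566.
So EBIT moves 1.4566 × (+21.8%) = +31.8%.

+31.8%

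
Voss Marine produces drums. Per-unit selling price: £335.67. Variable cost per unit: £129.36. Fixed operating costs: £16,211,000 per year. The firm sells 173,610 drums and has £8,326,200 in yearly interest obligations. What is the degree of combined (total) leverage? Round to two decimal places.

3.18

At 173,610 units, contribution = 173,610 × £206.31 = £35,817,479.10.
EBIT = £35,817,479.10 − £16,211,000 = £19,606,479.10. Interest = £8,326,200.00.
DOL = £35,817,479.10 ÷ £19,606,479.10 = 1.8268; DFL = £19,606,479.10 ÷ £11,280,279.10 = 1.7381.
Combined leverage = 1.8268 × 1.7381 = 3.1752.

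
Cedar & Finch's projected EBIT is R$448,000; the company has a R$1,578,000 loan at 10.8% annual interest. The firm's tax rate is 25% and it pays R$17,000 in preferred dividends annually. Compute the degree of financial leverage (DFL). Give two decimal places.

Annual interest charges come to R$170,424.00.
Preferred dividends grossed up pre-tax: R$17,000 / (1 − 0.25) = R$22,666.67.
DFL = EBIT ÷ [EBIT − I − D_p/(1−t)] = R$448,000 ÷ [R$448,000 − R$170,424.00 − R$22,666.67] = R$448,000 ÷ R$254,909.33 = 1.7575.

1.76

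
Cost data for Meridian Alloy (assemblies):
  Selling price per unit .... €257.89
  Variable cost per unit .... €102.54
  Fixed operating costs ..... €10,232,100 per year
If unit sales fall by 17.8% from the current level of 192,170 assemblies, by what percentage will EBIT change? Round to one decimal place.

-27.1%

At 192,170 units, contribution = 192,170 × €155.35 = €29,853,609.50.
Operating income = contribution − fixed costs = €29,853,609.50 − €10,232,100 = €19,621,509.50.
So DOL = total CM / EBIT = €29,853,609.50 / €19,621,509.50 = 1.5215.
Operating income changes by 1.5215 × -17.8% = -27.1%.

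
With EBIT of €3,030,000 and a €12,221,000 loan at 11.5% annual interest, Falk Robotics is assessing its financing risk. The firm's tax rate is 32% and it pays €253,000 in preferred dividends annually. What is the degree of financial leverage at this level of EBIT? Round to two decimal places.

Interest = €1,405,415.00.
Preferred dividends grossed up pre-tax: €253,000 / (1 − 0.32) = €372,058.82.
DFL = EBIT ÷ [EBIT − I − D_p/(1−t)] = €3,030,000 ÷ [€3,030,000 − €1,405,415.00 − €372,058.82] = €3,030,000 ÷ €1,252,526.18 = 2.4191.

2.42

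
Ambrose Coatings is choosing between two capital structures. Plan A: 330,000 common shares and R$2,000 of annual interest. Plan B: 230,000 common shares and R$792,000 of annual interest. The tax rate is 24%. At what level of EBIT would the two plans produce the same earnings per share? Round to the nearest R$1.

R$2,609,000

At indifference, (EBIT − 2,000)(1 − t)/330,000 = (EBIT − 792,000)(1 − t)/230,000.
Cancelling (1 − t) and cross-multiplying: 230,000·(EBIT − 2,000) = 330,000·(EBIT − 792,000).
EBIT × (330,000 − 230,000) = 792,000 × 330,000 − 2,000 × 230,000 = 260,900,000,000, so EBIT = 260,900,000,000 ÷ 100,000 = 2,609,000.00.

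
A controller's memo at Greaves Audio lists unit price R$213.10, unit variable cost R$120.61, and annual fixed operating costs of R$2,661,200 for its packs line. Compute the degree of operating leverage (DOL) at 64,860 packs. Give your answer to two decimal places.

At 64,860 units, contribution = 64,860 × R$92.49 = R$5,998,901.40.
Subtracting fixed costs: EBIT = R$5,998,901.40 − R$2,661,200 = R$3,337,701.40.
So DOL = total CM / EBIT = R$5,998,901.40 / R$3,337,701.40 = 1.7973.

1.80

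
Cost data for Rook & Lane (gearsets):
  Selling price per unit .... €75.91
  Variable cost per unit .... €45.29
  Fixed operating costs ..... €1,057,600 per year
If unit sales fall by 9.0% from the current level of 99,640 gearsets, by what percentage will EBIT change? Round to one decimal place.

-13.8%

At 99,640 units, contribution = 99,640 × €30.62 = €3,050,976.80.
EBIT = €3,050,976.80 − €1,057,600 = €1,993,376.80.
Degree of operating leverage = €3,050,976.80 / €1,993,376.80 = 1.5306.
Operating income changes by 1.5306 × -9.0% = -13.8%.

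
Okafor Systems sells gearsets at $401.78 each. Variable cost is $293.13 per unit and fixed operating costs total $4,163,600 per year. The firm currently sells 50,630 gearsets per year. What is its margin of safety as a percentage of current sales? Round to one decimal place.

24.3%

Each unit contributes $401.78 − $293.13 = $108.65. Break-even units = $4,163,600 ÷ $108.65 = 38,321.21; break-even revenue = 38,321.21 × $401.78 = $15,396,697.73.
Current sales = 50,630 × $401.78 = $20,342,121.40.
Margin of safety = ($20,342,121.40 − $15,396,697.73) ÷ $20,342,121.40 = 24.3%.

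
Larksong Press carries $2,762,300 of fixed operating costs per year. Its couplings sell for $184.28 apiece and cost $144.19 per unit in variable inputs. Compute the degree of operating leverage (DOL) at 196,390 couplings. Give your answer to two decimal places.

Contribution at this volume is 196,390 × $40.09 = $7,873,275.10.
Operating income = contribution − fixed costs = $7,873,275.10 − $2,762,300 = $5,110,975.10.
Degree of operating leverage = $7,873,275.10 / $5,110,975.10 = 1.5405.

1.54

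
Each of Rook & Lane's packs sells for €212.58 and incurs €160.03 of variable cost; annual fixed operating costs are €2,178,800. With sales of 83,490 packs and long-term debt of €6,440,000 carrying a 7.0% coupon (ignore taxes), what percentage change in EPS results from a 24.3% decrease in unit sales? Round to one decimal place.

-60.7%

Total contribution margin = 83,490 × €52.55 = €4,387,399.50.
Subtracting fixed costs: EBIT = €4,387,399.50 − €2,178,800 = €2,208,599.50.
After interest of €450,800.00, pre-tax earnings = €1,757,799.50.
DCL = total CM / (EBIT − I) = €4,387,399.50 / €1,757,799.50 = 2.4960.
%ΔEPS = DCL × %ΔSales = 2.4960 × -24.3% = -60.7%.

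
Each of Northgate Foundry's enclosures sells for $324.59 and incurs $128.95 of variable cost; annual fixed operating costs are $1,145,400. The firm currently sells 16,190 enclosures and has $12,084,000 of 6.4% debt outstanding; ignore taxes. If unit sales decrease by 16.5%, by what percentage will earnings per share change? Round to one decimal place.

-41.9%

Total contribution margin = 16,190 × $195.64 = $3,167,411.60.
Subtracting fixed costs: EBIT = $3,167,411.60 − $1,145,400 = $2,022,011.60.
Interest = $773,376.00, so EBIT − I = $1,248,635.60.
DCL = total CM / (EBIT − I) = $3,167,411.60 / $1,248,635.60 = 2.5367.
EPS therefore changes by 2.5367 × (-16.5%) = -41.9%.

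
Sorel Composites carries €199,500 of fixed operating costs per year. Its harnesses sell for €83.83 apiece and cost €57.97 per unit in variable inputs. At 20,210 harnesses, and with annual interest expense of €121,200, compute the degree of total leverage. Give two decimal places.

Total contribution margin = 20,210 × €25.86 = €522,630.60.
Operating income = contribution − fixed costs = €522,630.60 − €199,500 = €323,130.60. Interest = €121,200.00, so EBIT − I = €201,930.60.
Degree of total leverage = total CM / (EBIT − interest) = €522,630.60 / €201,930.60 = 2.5882.

2.59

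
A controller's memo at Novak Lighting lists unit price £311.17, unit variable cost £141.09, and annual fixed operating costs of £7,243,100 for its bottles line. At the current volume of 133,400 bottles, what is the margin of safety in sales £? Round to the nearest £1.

Unit CM = price − variable cost = £311.17 − £141.09 = £170.08. Break-even units = £7,243,100 ÷ £170.08 = 42,586.43; break-even revenue = 42,586.43 × £311.17 = £13,251,619.40.
Current sales = 133,400 × £311.17 = £41,510,078.00.
Margin of safety = £41,510,078.00 − £13,251,619.40 = £28,258,459.

£28,258,459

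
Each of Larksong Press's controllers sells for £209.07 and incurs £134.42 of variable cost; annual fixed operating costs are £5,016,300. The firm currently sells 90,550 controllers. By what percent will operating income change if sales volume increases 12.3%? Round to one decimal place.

+47.7%

Contribution at this volume is 90,550 × £74.65 = £6,759,557.50.
Operating income = contribution − fixed costs = £6,759,557.50 − £5,016,300 = £1,743,257.50.
DOL = contribution ÷ EBIT = £6,759,557.50 ÷ £1,743,257.50 = 3.8775.
Operating income changes by 3.8775 × +12.3% = +47.7%.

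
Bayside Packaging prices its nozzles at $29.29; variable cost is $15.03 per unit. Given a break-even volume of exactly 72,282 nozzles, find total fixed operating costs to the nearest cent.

Each unit contributes $29.29 − $15.03 = $14.26.
Since BE = FC / CM, FC = 72,282 × $14.26 = $1,030,741.32.

$1,030,741.32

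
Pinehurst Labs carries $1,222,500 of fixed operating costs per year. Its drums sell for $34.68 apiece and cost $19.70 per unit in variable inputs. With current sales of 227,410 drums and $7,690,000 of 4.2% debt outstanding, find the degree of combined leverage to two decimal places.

Contribution at this volume is 227,410 × $14.98 = $3,406,601.80.
Subtracting fixed costs: EBIT = $3,406,601.80 − $1,222,500 = $2,184,101.80. Interest = $322,980.00.
DOL = $3,406,601.80 ÷ $2,184,101.80 = 1.5597; DFL = $2,184,101.80 ÷ $1,861,121.80 = 1.1735.
Combined leverage = 1.5597 × 1.1735 = 1.8303.

1.83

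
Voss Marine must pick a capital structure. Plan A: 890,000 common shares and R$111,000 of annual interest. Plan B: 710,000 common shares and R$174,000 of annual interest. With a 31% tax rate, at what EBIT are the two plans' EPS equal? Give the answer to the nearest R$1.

Set EPS_A = EPS_B: (EBIT − R$111,000)(1 − 0.31) ÷ 890,000 = (EBIT − R$174,000)(1 − 0.31) ÷ 710,000.
Cancelling (1 − t) and cross-multiplying: 710,000·(EBIT − 111,000) = 890,000·(EBIT − 174,000).
EBIT × (890,000 − 710,000) = 174,000 × 890,000 − 111,000 × 710,000 = 76,050,000,000, so EBIT = 76,050,000,000 ÷ 180,000 = 422,500.00.

R$422,500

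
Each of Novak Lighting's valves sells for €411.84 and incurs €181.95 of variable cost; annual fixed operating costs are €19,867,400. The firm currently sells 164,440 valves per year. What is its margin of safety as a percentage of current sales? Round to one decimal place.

Unit CM = price − variable cost = €411.84 − €181.95 = €229.89. Break-even units = €19,867,400 ÷ €229.89 = 86,421.33; break-even revenue = 86,421.33 × €411.84 = €35,591,761.35.
Actual sales revenue = 164,440 × €411.84 = €67,722,969.60.
Margin of safety = (€67,722,969.60 − €35,591,761.35) ÷ €67,722,969.60 = 47.4%.

47.4%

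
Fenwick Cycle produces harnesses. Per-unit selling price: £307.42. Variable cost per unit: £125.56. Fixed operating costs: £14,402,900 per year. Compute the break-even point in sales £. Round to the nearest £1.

Contribution margin per unit = £307.42 − £125.56 = £181.86, a CM ratio of £181.86 ÷ £307.42 = 0.5916.
Break-even revenue = fixed costs × price ÷ CM = £14,402,900 × £307.42 ÷ £181.86 = £24,346,968.

£24,346,968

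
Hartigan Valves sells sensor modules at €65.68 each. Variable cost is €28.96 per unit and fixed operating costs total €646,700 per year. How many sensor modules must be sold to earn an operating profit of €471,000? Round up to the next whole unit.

Unit CM = price − variable cost = €65.68 − €28.96 = €36.72.
Need Q such that Q × €36.72 − €646,700 = €471,000, i.e. Q = €1,117,700 / €36.72 = 30,438.45 → 30,439.

30,439 sensor modules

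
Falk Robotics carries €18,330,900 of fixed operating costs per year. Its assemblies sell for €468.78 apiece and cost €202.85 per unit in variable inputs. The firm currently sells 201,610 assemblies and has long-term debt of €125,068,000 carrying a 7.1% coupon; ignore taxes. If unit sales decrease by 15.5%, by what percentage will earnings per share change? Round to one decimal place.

At 201,610 units, contribution = 201,610 × €265.93 = €53,614,147.30.
EBIT = €53,614,147.30 − €18,330,900 = €35,283,247.30.
After interest of €8,879,828.00, pre-tax earnings = €26,403,419.30.
Degree of combined leverage = contribution ÷ (EBIT − I) = €53,614,147.30 ÷ €26,403,419.30 = 2.0306.
EPS therefore changes by 2.0306 × (-15.5%) = -31.5%.

-31.5%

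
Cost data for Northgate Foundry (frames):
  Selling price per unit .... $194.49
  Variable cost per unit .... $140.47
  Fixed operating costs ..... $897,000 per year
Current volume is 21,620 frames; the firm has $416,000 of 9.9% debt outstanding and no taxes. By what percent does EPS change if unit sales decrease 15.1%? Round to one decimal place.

-76.8%

Contribution at this volume is 21,620 × $54.02 = $1,167,912.40.
Subtracting fixed costs: EBIT = $1,167,912.40 − $897,000 = $270,912.40.
Interest = $41,184.00, so EBIT − I = $229,728.40.
Degree of combined leverage = contribution ÷ (EBIT − I) = $1,167,912.40 ÷ $229,728.40 = 5.0839.
%ΔEPS = DCL × %ΔSales = 5.0839 × -15.1% = -76.8%.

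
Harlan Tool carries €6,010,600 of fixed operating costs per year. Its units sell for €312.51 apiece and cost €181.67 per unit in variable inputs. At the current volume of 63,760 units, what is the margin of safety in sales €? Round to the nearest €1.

Unit CM = price − variable cost = €312.51 − €181.67 = €130.84. Break-even units = €6,010,600 ÷ €130.84 = 45,938.55; break-even revenue = 45,938.55 × €312.51 = €14,356,256.54.
Actual sales revenue = 63,760 × €312.51 = €19,925,637.60.
Margin of safety = €19,925,637.60 − €14,356,256.54 = €5,569,381.

€5,569,381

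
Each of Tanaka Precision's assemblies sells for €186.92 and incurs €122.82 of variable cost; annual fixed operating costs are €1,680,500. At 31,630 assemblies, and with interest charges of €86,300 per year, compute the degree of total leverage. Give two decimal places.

7.78

Contribution at this volume is 31,630 × €64.10 = €2,027,483.00.
Subtracting fixed costs: EBIT = €2,027,483.00 − €1,680,500 = €346,983.00. Interest = €86,300.00, so EBIT − I = €260,683.00.
DCL = contribution ÷ (EBIT − I) = €2,027,483.00 ÷ €260,683.00 = 7.7776.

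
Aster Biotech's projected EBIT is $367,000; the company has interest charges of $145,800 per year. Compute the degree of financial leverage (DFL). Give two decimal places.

1.66

Interest = $145,800.00.
Degree of financial leverage = EBIT / (EBIT − interest) = $367,000 / $221,200.00 = 1.6591.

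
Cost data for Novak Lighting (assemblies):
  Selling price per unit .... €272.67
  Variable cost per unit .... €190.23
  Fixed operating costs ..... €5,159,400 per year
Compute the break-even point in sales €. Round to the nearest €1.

Contribution margin per unit = €272.67 − €190.23 = €82.44, a CM ratio of €82.44 ÷ €272.67 = 0.3023.
Break-even revenue = fixed costs × price ÷ CM = €5,159,400 × €272.67 ÷ €82.44 = €17,064,697.

€17,064,697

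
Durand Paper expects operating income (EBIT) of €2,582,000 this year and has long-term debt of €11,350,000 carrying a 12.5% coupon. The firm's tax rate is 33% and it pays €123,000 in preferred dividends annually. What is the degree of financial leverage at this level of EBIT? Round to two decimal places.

Interest = €1,418,750.00.
Preferred dividends grossed up pre-tax: €123,000 / (1 − 0.33) = €183,582.09.
DFL = EBIT ÷ [EBIT − I − D_p/(1−t)] = €2,582,000 ÷ [€2,582,000 − €1,418,750.00 − €183,582.09] = €2,582,000 ÷ €979,667.91 = 2.6356.

2.64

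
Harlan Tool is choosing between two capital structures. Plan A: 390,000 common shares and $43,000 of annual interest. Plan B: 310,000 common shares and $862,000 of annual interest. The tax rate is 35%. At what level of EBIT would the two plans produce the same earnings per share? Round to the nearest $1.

At indifference, (EBIT − 43,000)(1 − t)/390,000 = (EBIT − 862,000)(1 − t)/310,000.
Cancelling (1 − t) and cross-multiplying: 310,000·(EBIT − 43,000) = 390,000·(EBIT − 862,000).
EBIT × (390,000 − 310,000) = 862,000 × 390,000 − 43,000 × 310,000 = 322,850,000,000, so EBIT = 322,850,000,000 ÷ 80,000 = 4,035,625.00.

$4,035,625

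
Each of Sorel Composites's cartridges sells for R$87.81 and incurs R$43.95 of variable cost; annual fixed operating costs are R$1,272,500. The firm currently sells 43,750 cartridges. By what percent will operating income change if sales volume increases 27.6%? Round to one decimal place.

+81.9%

At 43,750 units, contribution = 43,750 × R$43.86 = R$1,918,875.00.
Operating income = contribution − fixed costs = R$1,918,875.00 − R$1,272,500 = R$646,375.00.
DOL = contribution ÷ EBIT = R$1,918,875.00 ÷ R$646,375.00 = 2.9687.
%ΔEBIT = DOL × %ΔSales = 2.9687 × +27.6% = +81.9%.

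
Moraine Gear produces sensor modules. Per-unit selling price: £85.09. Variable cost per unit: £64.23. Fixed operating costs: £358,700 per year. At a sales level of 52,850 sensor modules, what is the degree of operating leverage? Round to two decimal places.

1.48

At 52,850 units, contribution = 52,850 × £20.86 = £1,102,451.00.
Subtracting fixed costs: EBIT = £1,102,451.00 − £358,700 = £743,751.00.
DOL = contribution ÷ EBIT = £1,102,451.00 ÷ £743,751.00 = 1.4823.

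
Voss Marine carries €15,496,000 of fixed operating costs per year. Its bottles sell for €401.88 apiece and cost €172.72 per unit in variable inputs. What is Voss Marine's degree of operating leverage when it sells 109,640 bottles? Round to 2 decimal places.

2.61

At 109,640 units, contribution = 109,640 × €229.16 = €25,125,102.40.
Subtracting fixed costs: EBIT = €25,125,102.40 − €15,496,000 = €9,629,102.40.
DOL = contribution ÷ EBIT = €25,125,102.40 ÷ €9,629,102.40 = 2.6093.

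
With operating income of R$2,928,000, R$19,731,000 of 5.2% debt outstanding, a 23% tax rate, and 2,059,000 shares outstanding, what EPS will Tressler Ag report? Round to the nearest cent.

R$0.71

Interest = R$1,026,012.00, so EBT = R$2,928,000 − R$1,026,012.00 = R$1,901,988.00.
After tax at 23%: net income = R$1,901,988.00 × 0.77 = R$1,464,530.76.
Per share: R$1,464,530.76 / 2,059,000 shares = R$0.71.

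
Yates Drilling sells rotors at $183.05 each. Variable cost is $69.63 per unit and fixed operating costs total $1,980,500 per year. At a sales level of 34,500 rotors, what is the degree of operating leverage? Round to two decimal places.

2.02

At 34,500 units, contribution = 34,500 × $113.42 = $3,912,990.00.
Operating income = contribution − fixed costs = $3,912,990.00 − $1,980,500 = $1,932,490.00.
Degree of operating leverage = $3,912,990.00 / $1,932,490.00 = 2.0248.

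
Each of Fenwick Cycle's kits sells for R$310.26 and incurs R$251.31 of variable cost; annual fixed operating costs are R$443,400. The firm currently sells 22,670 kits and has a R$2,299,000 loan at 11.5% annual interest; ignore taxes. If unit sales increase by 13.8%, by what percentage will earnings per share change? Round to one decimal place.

+29.3%

Total contribution margin = 22,670 × R$58.95 = R$1,336,396.50.
Operating income = contribution − fixed costs = R$1,336,396.50 − R$443,400 = R$892,996.50.
After interest of R$264,385.00, pre-tax earnings = R$628,611.50.
DCL = total CM / (EBIT − I) = R$1,336,396.50 / R$628,611.50 = 2.1259.
EPS therefore changes by 2.1259 × (+13.8%) = +29.3%.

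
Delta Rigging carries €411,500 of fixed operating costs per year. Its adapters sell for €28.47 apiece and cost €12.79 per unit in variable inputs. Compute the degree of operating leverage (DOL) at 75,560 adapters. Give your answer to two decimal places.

Contribution at this volume is 75,560 × €15.68 = €1,184,780.80.
EBIT = €1,184,780.80 − €411,500 = €773,280.80.
So DOL = total CM / EBIT = €1,184,780.80 / €773,280.80 = 1.5321.

1.53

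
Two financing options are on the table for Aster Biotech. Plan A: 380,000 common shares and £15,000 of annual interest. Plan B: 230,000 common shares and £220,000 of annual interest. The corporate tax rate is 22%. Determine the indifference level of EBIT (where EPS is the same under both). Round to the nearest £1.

£534,333

At indifference, (EBIT − 15,000)(1 − t)/380,000 = (EBIT − 220,000)(1 − t)/230,000.
The (1 − t) factor cancels: (EBIT − 15,000) × 230,000 = (EBIT − 220,000) × 380,000.
EBIT × (380,000 − 230,000) = 220,000 × 380,000 − 15,000 × 230,000 = 80,150,000,000, so EBIT = 80,150,000,000 ÷ 150,000 = 534,333.33.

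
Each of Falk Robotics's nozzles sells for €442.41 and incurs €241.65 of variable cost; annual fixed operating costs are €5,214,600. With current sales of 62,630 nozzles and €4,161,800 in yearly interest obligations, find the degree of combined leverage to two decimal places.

3.93

At 62,630 units, contribution = 62,630 × €200.76 = €12,573,598.80.
Operating income = contribution − fixed costs = €12,573,598.80 − €5,214,600 = €7,358,998.80. Interest = €4,161,800.00.
DOL = €12,573,598.80 ÷ €7,358,998.80 = 1.7086; DFL = €7,358,998.80 ÷ €3,197,198.80 = 2.3017.
DCL = DOL × DFL = 1.7086 × 2.3017 = 3.9327.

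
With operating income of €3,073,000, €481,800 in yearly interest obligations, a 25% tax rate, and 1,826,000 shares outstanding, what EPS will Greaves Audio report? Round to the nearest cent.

€1.06

Pre-tax income = €3,073,000 − €481,800.00 = €2,591,200.00.
Net income = €2,591,200.00 × (1 − 0.25) = €1,943,400.00.
Per share: €1,943,400.00 / 1,826,000 shares = €1.06.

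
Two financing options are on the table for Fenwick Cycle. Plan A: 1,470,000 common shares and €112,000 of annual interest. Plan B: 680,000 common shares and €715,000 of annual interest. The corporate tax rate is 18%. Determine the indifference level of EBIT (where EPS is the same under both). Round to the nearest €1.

€1,234,038

Set EPS_A = EPS_B: (EBIT − €112,000)(1 − 0.18) ÷ 1,470,000 = (EBIT − €715,000)(1 − 0.18) ÷ 680,000.
Cancelling (1 − t) and cross-multiplying: 680,000·(EBIT − 112,000) = 1,470,000·(EBIT − 715,000).
Solving, EBIT = (715,000·1,470,000 − 112,000·680,000) / (1,470,000 − 680,000) = 974,890,000,000 / 790,000 = 1,234,037.97.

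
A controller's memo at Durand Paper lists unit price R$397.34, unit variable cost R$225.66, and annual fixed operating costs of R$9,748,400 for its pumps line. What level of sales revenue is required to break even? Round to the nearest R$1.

R$22,561,913

CM per unit = R$397.34 − R$225.66 = R$171.68; CM ratio = R$171.68 / R$397.34 = 0.4321.
Break-even revenue = fixed costs × price ÷ CM = R$9,748,400 × R$397.34 ÷ R$171.68 = R$22,561,913.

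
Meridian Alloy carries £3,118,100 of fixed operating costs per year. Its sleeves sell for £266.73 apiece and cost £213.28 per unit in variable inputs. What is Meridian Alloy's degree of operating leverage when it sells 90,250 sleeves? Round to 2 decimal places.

Total contribution margin = 90,250 × £53.45 = £4,823,862.50.
Subtracting fixed costs: EBIT = £4,823,862.50 − £3,118,100 = £1,705,762.50.
DOL = contribution ÷ EBIT = £4,823,862.50 ÷ £1,705,762.50 = 2.8280.

2.83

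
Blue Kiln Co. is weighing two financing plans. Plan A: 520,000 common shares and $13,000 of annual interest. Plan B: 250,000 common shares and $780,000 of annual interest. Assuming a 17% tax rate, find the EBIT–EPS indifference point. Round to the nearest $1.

$1,490,185

Set EPS_A = EPS_B: (EBIT − $13,000)(1 − 0.17) ÷ 520,000 = (EBIT − $780,000)(1 − 0.17) ÷ 250,000.
Cancelling (1 − t) and cross-multiplying: 250,000·(EBIT − 13,000) = 520,000·(EBIT − 780,000).
Solving, EBIT = (780,000·520,000 − 13,000·250,000) / (520,000 − 250,000) = 402,350,000,000 / 270,000 = 1,490,185.19.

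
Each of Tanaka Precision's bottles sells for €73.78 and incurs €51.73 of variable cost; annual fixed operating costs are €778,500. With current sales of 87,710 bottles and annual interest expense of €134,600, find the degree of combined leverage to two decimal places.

Total contribution margin = 87,710 × €22.05 = €1,934,005.50.
Subtracting fixed costs: EBIT = €1,934,005.50 − €778,500 = €1,155,505.50. Interest = €134,600.00, so EBIT − I = €1,020,905.50.
Degree of total leverage = total CM / (EBIT − interest) = €1,934,005.50 / €1,020,905.50 = 1.8944.

1.89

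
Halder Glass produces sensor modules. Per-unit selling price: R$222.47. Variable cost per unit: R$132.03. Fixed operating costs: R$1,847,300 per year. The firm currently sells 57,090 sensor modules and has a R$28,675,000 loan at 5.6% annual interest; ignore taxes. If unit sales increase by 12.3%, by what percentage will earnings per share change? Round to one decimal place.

+37.1%

Contribution at this volume is 57,090 × R$90.44 = R$5,163,219.60.
EBIT = R$5,163,219.60 − R$1,847,300 = R$3,315,919.60.
After interest of R$1,605,800.00, pre-tax earnings = R$1,710,119.60.
Degree of combined leverage = contribution ÷ (EBIT − I) = R$5,163,219.60 ÷ R$1,710,119.60 = 3.0192.
EPS therefore changes by 3.0192 × (+12.3%) = +37.1%.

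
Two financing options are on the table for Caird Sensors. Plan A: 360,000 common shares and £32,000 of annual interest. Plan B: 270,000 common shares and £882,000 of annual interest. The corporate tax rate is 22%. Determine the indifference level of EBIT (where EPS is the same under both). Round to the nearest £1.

£3,432,000

Set EPS_A = EPS_B: (EBIT − £32,000)(1 − 0.22) ÷ 360,000 = (EBIT − £882,000)(1 − 0.22) ÷ 270,000.
The (1 − t) factor cancels: (EBIT − 32,000) × 270,000 = (EBIT − 882,000) × 360,000.
EBIT × (360,000 − 270,000) = 882,000 × 360,000 − 32,000 × 270,000 = 308,880,000,000, so EBIT = 308,880,000,000 ÷ 90,000 = 3,432,000.00.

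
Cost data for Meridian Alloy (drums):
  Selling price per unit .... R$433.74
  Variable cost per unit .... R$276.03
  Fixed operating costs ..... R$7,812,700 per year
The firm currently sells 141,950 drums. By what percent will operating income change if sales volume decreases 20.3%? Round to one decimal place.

Total contribution margin = 141,950 × R$157.71 = R$22,386,934.50.
EBIT = R$22,386,934.50 − R$7,812,700 = R$14,574,234.50.
So DOL = total CM / EBIT = R$22,386,934.50 / R$14,574,234.50 = 1.5361.
%ΔEBIT = DOL × %ΔSales = 1.5361 × -20.3% = -31.2%.

-31.2%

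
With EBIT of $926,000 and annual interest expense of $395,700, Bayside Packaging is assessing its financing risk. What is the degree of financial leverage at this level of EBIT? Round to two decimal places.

Annual interest charges come to $395,700.00.
DFL = EBIT ÷ (EBIT − I) = $926,000 ÷ ($926,000 − $395,700.00) = $926,000 ÷ $530,300.00 = 1.7462.

1.75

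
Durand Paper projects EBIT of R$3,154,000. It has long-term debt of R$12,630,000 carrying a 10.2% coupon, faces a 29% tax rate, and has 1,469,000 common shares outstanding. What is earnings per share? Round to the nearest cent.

Pre-tax income = R$3,154,000 − R$1,288,260.00 = R$1,865,740.00.
Net income = R$1,865,740.00 × (1 − 0.29) = R$1,324,675.40.
Per share: R$1,324,675.40 / 1,469,000 shares = R$0.90.

R$0.90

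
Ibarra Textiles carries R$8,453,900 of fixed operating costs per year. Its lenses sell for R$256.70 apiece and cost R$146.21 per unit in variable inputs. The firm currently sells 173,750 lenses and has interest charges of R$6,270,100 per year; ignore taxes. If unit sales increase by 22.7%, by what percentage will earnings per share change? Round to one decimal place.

+97.4%

Contribution at this volume is 173,750 × R$110.49 = R$19,197,637.50.
EBIT = R$19,197,637.50 − R$8,453,900 = R$10,743,737.50.
After interest of R$6,270,100.00, pre-tax earnings = R$4,473,637.50.
Degree of combined leverage = contribution ÷ (EBIT − I) = R$19,197,637.50 ÷ R$4,473,637.50 = 4.2913.
EPS therefore changes by 4.2913 × (+22.7%) = +97.4%.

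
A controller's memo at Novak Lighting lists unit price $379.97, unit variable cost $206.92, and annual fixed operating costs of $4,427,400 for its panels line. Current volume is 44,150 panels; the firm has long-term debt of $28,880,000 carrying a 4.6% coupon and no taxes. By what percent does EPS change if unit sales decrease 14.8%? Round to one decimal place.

Total contribution margin = 44,150 × $173.05 = $7,640,157.50.
Operating income = contribution − fixed costs = $7,640,157.50 − $4,427,400 = $3,212,757.50.
Interest = $1,328,480.00, so EBIT − I = $1,884,277.50.
DCL = total CM / (EBIT − I) = $7,640,157.50 / $1,884,277.50 = 4.0547.
%ΔEPS = DCL × %ΔSales = 4.0547 × -14.8% = -60.0%.

-60.0%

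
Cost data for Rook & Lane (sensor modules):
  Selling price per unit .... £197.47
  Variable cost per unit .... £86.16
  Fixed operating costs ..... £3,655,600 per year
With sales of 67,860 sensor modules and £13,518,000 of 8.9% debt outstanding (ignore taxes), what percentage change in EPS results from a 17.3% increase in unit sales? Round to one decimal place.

+48.5%

Total contribution margin = 67,860 × £111.31 = £7,553,496.60.
Operating income = contribution − fixed costs = £7,553,496.60 − £3,655,600 = £3,897,896.60.
Interest = £1,203,102.00, so EBIT − I = £2,694,794.60.
DCL = total CM / (EBIT − I) = £7,553,496.60 / £2,694,794.60 = 2.8030.
EPS therefore changes by 2.8030 × (+17.3%) = +48.5%.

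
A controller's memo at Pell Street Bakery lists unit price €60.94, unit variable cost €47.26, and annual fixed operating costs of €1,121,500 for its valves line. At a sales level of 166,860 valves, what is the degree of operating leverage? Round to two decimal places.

1.97

Contribution at this volume is 166,860 × €13.68 = €2,282,644.80.
EBIT = €2,282,644.80 − €1,121,500 = €1,161,144.80.
Degree of operating leverage = €2,282,644.80 / €1,161,144.80 = 1.9659.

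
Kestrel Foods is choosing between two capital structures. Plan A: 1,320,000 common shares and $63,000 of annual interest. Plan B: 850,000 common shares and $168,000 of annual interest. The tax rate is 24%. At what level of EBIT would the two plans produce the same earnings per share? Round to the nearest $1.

$357,894

Set EPS_A = EPS_B: (EBIT − $63,000)(1 − 0.24) ÷ 1,320,000 = (EBIT − $168,000)(1 − 0.24) ÷ 850,000.
Cancelling (1 − t) and cross-multiplying: 850,000·(EBIT − 63,000) = 1,320,000·(EBIT − 168,000).
Solving, EBIT = (168,000·1,320,000 − 63,000·850,000) / (1,320,000 − 850,000) = 168,210,000,000 / 470,000 = 357,893.62.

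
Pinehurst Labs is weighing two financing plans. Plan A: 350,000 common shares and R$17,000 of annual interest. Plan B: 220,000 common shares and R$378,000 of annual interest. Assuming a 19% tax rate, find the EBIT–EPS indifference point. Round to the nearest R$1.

At indifference, (EBIT − 17,000)(1 − t)/350,000 = (EBIT − 378,000)(1 − t)/220,000.
Cancelling (1 − t) and cross-multiplying: 220,000·(EBIT − 17,000) = 350,000·(EBIT − 378,000).
EBIT × (350,000 − 220,000) = 378,000 × 350,000 − 17,000 × 220,000 = 128,560,000,000, so EBIT = 128,560,000,000 ÷ 130,000 = 988,923.08.

R$988,923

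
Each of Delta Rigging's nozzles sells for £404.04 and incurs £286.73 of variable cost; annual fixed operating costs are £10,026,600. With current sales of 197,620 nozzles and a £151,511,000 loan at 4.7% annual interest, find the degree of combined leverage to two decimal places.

Contribution at this volume is 197,620 × £117.31 = £23,182,802.20.
Subtracting fixed costs: EBIT = £23,182,802.20 − £10,026,600 = £13,156,202.20. Interest = £7,121,017.00.
DOL = £23,182,802.20 ÷ £13,156,202.20 = 1.7621; DFL = £13,156,202.20 ÷ £6,035,185.20 = 2.1799.
DCL = DOL × DFL = 1.7621 × 2.1799 = 3.8412.

3.84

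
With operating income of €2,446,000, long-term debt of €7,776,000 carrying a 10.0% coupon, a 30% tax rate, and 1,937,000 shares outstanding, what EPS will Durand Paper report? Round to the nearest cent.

€0.60

Interest = €777,600.00, so EBT = €2,446,000 − €777,600.00 = €1,668,400.00.
Net income = €1,668,400.00 × (1 − 0.30) = €1,167,880.00.
EPS = €1,167,880.00 ÷ 1,937,000 = €0.60.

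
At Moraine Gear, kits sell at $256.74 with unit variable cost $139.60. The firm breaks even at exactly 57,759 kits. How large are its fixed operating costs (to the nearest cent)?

$6,765,889.26

Unit CM = price − variable cost = $256.74 − $139.60 = $117.14.
Since BE = FC / CM, FC = 57,759 × $117.14 = $6,765,889.26.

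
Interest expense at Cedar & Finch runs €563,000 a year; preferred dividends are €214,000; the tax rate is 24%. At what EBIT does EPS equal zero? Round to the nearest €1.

Grossing the preferred dividend up to pre-tax terms: €214,000 / (1 − 0.24) = €281,578.95.
Financial break-even EBIT = interest + D_p ÷ (1 − t) = €563,000 + €281,578.95 = €844,578.95.

€844,579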